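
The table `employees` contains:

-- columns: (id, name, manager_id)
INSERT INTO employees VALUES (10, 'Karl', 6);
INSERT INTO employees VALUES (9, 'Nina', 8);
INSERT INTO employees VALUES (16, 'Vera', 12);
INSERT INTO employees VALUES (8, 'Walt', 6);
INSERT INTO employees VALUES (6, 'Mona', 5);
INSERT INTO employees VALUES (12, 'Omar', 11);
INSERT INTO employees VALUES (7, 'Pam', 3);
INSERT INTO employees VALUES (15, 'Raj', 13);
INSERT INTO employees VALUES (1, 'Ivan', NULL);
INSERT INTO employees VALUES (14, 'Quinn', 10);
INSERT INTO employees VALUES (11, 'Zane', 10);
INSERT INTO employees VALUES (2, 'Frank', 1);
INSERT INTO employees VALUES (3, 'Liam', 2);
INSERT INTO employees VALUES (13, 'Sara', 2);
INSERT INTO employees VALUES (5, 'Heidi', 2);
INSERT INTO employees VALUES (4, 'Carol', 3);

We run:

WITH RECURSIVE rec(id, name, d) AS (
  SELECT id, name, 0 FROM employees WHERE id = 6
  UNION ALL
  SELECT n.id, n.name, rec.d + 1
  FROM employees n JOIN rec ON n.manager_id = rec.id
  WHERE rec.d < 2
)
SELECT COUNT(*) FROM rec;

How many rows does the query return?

Base: id=6 (Mona) at d 0.
Iteration 1: rows with manager_id in {6} -> Walt (id 8, d 1), Karl (id 10, d 1).
Iteration 2: rows with manager_id in {8,10} -> Nina (id 9, d 2), Zane (id 11, d 2), Quinn (id 14, d 2).
Iteration 3: d < 2 fails for all current rows; recursion stops.
Total rows emitted: 6.

6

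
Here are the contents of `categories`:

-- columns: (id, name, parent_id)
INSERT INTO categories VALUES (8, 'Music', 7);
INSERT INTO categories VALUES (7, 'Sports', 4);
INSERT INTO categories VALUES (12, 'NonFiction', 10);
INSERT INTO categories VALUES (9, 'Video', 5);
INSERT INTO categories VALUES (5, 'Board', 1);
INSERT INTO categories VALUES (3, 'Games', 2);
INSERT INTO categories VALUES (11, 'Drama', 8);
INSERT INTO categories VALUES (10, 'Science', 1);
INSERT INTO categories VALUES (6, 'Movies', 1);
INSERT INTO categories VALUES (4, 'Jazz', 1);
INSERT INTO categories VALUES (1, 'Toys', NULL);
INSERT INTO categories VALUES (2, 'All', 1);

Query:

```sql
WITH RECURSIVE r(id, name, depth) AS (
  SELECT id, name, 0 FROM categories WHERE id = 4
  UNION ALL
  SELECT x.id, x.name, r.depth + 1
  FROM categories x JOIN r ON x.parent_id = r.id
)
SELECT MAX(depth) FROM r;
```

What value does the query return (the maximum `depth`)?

Base: id=4 (Jazz) at depth 0.
Iteration 1: rows with parent_id in {4} -> Sports (id 7, depth 1).
Iteration 2: rows with parent_id in {7} -> Music (id 8, depth 2).
Iteration 3: rows with parent_id in {8} -> Drama (id 11, depth 3).
Iteration 4: no rows with parent_id in {11}; recursion stops.
depth values: 0, 1, 2, 3; the maximum is 3.

3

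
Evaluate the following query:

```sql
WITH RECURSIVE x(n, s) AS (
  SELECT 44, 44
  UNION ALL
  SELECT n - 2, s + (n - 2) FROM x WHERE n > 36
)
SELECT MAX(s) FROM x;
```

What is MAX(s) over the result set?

200

Base: n=44, s=44.
Iteration 1: 44 > 36 holds -> n = 44 - 2 = 42, s = 44 + 42 = 86.
Iteration 2: 42 > 36 holds -> n = 42 - 2 = 40, s = 86 + 40 = 126.
Iteration 3: 40 > 36 holds -> n = 40 - 2 = 38, s = 126 + 38 = 164.
Iteration 4: 38 > 36 holds -> n = 38 - 2 = 36, s = 164 + 36 = 200.
Iteration 5: 36 > 36 fails; recursion stops.
s values: 44, 86, 126, 164, 200; the maximum is 200.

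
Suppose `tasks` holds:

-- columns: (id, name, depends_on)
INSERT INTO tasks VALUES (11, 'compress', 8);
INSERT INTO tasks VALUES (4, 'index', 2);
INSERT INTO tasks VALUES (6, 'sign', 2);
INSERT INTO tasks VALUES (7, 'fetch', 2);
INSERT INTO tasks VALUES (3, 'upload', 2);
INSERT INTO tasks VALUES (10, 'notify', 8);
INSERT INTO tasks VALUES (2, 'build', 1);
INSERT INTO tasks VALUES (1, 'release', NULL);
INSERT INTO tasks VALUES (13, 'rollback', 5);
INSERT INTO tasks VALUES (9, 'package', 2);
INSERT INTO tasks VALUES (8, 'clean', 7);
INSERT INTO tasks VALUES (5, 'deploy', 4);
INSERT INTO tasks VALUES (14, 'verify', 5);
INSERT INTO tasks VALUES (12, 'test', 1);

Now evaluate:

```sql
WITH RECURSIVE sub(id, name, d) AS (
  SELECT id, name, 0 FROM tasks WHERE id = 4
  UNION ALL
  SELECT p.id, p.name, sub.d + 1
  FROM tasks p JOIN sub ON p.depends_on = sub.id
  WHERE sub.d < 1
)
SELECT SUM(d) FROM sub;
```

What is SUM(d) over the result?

Base: id=4 (index) at d 0.
Iteration 1: rows with depends_on in {4} -> deploy (id 5, d 1).
Iteration 2: d < 1 fails for all current rows; recursion stops.
SUM(d) = 0 + 1 = 1.

1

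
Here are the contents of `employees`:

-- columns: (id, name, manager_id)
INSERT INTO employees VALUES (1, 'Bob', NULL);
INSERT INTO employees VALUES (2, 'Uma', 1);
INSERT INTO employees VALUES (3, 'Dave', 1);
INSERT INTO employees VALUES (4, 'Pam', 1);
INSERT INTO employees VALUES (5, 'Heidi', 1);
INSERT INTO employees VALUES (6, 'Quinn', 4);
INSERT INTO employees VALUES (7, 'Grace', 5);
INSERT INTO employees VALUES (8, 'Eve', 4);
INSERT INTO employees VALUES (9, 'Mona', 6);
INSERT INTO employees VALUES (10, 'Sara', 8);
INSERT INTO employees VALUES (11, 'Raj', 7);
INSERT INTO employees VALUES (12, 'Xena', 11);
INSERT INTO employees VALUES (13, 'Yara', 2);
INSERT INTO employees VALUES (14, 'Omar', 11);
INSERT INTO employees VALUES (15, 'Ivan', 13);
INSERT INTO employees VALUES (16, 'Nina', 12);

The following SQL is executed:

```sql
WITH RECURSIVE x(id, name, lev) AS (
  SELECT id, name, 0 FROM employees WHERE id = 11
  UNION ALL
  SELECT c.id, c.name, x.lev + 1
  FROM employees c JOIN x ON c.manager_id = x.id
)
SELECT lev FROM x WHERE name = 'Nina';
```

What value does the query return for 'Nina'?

Base: id=11 (Raj) at lev 0.
Iteration 1: rows with manager_id in {11} -> Xena (id 12, lev 1), Omar (id 14, lev 1).
Iteration 2: rows with manager_id in {12,14} -> Nina (id 16, lev 2).
Iteration 3: no rows with manager_id in {16}; recursion stops.

2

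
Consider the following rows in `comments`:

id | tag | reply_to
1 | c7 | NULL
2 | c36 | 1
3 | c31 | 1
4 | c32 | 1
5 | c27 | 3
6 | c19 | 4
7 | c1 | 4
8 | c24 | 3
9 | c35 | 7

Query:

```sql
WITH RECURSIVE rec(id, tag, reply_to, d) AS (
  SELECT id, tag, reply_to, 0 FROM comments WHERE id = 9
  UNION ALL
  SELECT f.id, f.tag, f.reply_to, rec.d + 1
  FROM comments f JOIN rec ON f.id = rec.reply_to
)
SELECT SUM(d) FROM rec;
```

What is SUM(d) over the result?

Base: id=9 (c35), reply_to=7, d 0.
Iteration 1: join on id=7 -> c1 (id 7, reply_to=4, d 1).
Iteration 2: join on id=4 -> c32 (id 4, reply_to=1, d 2).
Iteration 3: join on id=1 -> c7 (id 1, reply_to=NULL, d 3).
Iteration 4: reply_to is NULL; no match; recursion stops.
SUM(d) = 0 + 1 + 2 + 3 = 6.

6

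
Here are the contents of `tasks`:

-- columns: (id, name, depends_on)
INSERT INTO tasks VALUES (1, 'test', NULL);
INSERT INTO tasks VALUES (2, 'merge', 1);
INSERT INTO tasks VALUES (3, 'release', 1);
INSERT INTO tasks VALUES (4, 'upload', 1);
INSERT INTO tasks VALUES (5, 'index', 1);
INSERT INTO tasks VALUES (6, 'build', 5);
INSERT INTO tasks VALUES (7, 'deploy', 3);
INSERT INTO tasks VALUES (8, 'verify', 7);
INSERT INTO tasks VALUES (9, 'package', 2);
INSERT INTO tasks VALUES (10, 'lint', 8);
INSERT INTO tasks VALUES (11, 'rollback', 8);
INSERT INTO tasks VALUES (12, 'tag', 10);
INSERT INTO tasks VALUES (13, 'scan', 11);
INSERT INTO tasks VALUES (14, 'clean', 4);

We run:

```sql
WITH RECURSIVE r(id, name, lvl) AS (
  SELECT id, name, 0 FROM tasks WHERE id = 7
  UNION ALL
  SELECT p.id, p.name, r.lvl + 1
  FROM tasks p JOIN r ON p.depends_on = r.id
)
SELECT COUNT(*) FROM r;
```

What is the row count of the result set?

6

Base: id=7 (deploy) at lvl 0.
Iteration 1: rows with depends_on in {7} -> verify (id 8, lvl 1).
Iteration 2: rows with depends_on in {8} -> lint (id 10, lvl 2), rollback (id 11, lvl 2).
Iteration 3: rows with depends_on in {10,11} -> tag (id 12, lvl 3), scan (id 13, lvl 3).
Iteration 4: no rows with depends_on in {12,13}; recursion stops.
Total rows emitted: 6.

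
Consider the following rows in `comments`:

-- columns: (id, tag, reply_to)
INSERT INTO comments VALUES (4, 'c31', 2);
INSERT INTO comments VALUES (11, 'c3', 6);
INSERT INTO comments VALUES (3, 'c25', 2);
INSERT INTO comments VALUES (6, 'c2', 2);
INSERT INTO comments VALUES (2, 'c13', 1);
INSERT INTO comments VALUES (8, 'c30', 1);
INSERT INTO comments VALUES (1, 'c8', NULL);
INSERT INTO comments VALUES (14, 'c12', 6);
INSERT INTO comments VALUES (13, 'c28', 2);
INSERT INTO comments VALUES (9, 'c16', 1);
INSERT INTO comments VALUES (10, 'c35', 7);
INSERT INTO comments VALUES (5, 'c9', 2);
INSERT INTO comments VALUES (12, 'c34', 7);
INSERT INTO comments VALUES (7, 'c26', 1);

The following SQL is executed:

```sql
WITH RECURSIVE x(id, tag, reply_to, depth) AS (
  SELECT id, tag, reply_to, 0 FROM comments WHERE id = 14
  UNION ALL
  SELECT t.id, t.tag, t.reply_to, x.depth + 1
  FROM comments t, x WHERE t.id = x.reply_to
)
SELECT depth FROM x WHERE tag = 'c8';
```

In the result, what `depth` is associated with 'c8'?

Base: id=14 (c12), reply_to=6, depth 0.
Iteration 1: join on id=6 -> c2 (id 6, reply_to=2, depth 1).
Iteration 2: join on id=2 -> c13 (id 2, reply_to=1, depth 2).
Iteration 3: join on id=1 -> c8 (id 1, reply_to=NULL, depth 3).
Iteration 4: reply_to is NULL; no match; recursion stops.

3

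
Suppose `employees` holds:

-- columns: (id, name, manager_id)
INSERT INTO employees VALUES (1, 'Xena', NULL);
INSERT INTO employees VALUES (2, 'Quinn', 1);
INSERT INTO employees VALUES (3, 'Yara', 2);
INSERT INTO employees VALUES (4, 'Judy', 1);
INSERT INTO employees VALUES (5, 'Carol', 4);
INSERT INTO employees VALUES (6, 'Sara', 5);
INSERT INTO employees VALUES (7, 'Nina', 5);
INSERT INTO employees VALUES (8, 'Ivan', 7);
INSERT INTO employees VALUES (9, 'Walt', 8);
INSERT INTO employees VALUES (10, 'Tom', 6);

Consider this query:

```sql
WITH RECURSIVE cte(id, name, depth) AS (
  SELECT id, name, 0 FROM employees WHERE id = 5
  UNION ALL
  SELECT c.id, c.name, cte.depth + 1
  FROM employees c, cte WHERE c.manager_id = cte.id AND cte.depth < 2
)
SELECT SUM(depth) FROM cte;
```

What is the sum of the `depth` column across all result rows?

6

Base: id=5 (Carol) at depth 0.
Iteration 1: rows with manager_id in {5} -> Sara (id 6, depth 1), Nina (id 7, depth 1).
Iteration 2: rows with manager_id in {6,7} -> Ivan (id 8, depth 2), Tom (id 10, depth 2).
Iteration 3: depth < 2 fails for all current rows; recursion stops.
SUM(depth) = 0 + 1 + 1 + 2 + 2 = 6.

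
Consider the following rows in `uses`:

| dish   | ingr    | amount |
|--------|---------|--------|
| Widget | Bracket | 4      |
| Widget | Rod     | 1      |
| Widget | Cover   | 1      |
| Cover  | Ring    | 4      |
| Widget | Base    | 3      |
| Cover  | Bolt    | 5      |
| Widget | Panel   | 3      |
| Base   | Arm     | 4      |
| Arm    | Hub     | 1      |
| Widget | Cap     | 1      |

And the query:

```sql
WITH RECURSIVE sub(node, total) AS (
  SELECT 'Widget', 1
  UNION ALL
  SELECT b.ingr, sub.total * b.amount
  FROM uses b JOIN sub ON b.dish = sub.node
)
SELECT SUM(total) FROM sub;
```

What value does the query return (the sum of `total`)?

Base: (Widget, total=1).
Iteration 1: components of {Widget} -> Base = 1*3 = 3, Bracket = 1*4 = 4, Cap = 1*1 = 1, Cover = 1*1 = 1, Panel = 1*3 = 3, Rod = 1*1 = 1.
Iteration 2: components of {Base,Bracket,Cap,Cover,Panel,Rod} -> Arm = 3*4 = 12, Bolt = 1*5 = 5, Ring = 1*4 = 4.
Iteration 3: components of {Arm,Bolt,Ring} -> Hub = 12*1 = 12.
Iteration 4: no further components; recursion stops.
SUM(total) = 1 + 4 + 1 + 1 + 3 + 3 + 1 + 4 + 5 + 12 + 12 = 47.

47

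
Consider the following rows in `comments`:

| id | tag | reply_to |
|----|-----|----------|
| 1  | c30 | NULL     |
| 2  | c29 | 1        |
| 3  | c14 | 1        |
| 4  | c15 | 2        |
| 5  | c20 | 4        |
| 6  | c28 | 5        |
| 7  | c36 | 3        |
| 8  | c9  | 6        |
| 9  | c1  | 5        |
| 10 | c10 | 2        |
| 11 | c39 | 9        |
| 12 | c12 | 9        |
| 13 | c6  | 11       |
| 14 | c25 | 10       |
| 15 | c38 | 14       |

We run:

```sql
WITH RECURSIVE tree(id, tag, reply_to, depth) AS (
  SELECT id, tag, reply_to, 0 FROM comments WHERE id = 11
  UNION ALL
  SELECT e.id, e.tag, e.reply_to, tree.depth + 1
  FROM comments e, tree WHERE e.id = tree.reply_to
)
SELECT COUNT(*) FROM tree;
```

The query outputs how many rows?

6

Base: id=11 (c39), reply_to=9, depth 0.
Iteration 1: join on id=9 -> c1 (id 9, reply_to=5, depth 1).
Iteration 2: join on id=5 -> c20 (id 5, reply_to=4, depth 2).
Iteration 3: join on id=4 -> c15 (id 4, reply_to=2, depth 3).
Iteration 4: join on id=2 -> c29 (id 2, reply_to=1, depth 4).
Iteration 5: join on id=1 -> c30 (id 1, reply_to=NULL, depth 5).
Iteration 6: reply_to is NULL; no match; recursion stops.
Total rows emitted: 6.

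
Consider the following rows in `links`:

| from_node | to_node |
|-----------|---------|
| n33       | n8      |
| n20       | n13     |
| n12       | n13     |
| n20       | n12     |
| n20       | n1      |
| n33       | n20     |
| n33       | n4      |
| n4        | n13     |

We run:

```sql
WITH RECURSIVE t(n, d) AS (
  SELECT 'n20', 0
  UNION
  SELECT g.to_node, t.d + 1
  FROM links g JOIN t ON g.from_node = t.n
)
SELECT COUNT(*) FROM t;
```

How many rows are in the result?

5

Base: (n20, d=0).
Iteration 1: edges from {n20} -> (n1, d=1), (n12, d=1), (n13, d=1).
Iteration 2: edges from {n1,n12,n13} -> (n13, d=2).
Iteration 3: no outgoing edges from {n13}; recursion stops.
Total rows emitted: 5.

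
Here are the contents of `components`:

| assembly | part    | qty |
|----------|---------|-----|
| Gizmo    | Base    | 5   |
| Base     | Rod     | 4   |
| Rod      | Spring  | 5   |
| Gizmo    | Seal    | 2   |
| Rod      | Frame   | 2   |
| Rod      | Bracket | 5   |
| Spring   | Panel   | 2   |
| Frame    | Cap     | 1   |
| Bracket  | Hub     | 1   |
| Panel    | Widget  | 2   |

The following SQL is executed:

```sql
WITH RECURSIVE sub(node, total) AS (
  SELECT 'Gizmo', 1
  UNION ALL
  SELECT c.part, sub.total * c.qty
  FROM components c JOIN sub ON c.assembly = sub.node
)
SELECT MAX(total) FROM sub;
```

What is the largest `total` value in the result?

Base: (Gizmo, total=1).
Iteration 1: components of {Gizmo} -> Base = 1*5 = 5, Seal = 1*2 = 2.
Iteration 2: components of {Base,Seal} -> Rod = 5*4 = 20.
Iteration 3: components of {Rod} -> Bracket = 20*5 = 100, Frame = 20*2 = 40, Spring = 20*5 = 100.
Iteration 4: components of {Bracket,Frame,Spring} -> Cap = 40*1 = 40, Hub = 100*1 = 100, Panel = 100*2 = 200.
Iteration 5: components of {Cap,Hub,Panel} -> Widget = 200*2 = 400.
Iteration 6: no further components; recursion stops.
total values: 1, 5, 2, 20, 100, 40, 100, 200, 40, 100, 400; the maximum is 400.

400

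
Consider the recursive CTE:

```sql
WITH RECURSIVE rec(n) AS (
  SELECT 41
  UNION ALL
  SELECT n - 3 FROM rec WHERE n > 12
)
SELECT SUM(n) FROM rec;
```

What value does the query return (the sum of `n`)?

Base: n=41.
Iteration 1: 41 > 12 holds -> n = 41 - 3 = 38.
Iteration 2: 38 > 12 holds -> n = 38 - 3 = 35.
Iteration 3: 35 > 12 holds -> n = 35 - 3 = 32.
Iteration 4: 32 > 12 holds -> n = 32 - 3 = 29.
Iteration 5: 29 > 12 holds -> n = 29 - 3 = 26.
Iteration 6: 26 > 12 holds -> n = 26 - 3 = 23.
Iteration 7: 23 > 12 holds -> n = 23 - 3 = 20.
Iteration 8: 20 > 12 holds -> n = 20 - 3 = 17.
Iteration 9: 17 > 12 holds -> n = 17 - 3 = 14.
Iteration 10: 14 > 12 holds -> n = 14 - 3 = 11.
Iteration 11: 11 > 12 fails; recursion stops.
SUM(n) = 41 + 38 + 35 + 32 + 29 + 26 + 23 + 20 + 17 + 14 + 11 = 286.

286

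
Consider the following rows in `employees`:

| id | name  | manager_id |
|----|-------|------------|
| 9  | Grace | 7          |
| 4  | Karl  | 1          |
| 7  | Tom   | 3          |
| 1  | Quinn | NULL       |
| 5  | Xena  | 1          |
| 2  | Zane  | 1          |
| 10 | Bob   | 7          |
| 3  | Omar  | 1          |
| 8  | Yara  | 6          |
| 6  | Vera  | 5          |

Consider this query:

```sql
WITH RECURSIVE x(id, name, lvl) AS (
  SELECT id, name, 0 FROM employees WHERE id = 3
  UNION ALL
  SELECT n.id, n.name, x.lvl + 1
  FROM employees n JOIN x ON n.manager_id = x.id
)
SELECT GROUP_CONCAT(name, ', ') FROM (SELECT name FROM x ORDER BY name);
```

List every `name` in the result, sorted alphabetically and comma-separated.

Base: id=3 (Omar) at lvl 0.
Iteration 1: rows with manager_id in {3} -> Tom (id 7, lvl 1).
Iteration 2: rows with manager_id in {7} -> Grace (id 9, lvl 2), Bob (id 10, lvl 2).
Iteration 3: no rows with manager_id in {9,10}; recursion stops.

Bob, Grace, Omar, Tom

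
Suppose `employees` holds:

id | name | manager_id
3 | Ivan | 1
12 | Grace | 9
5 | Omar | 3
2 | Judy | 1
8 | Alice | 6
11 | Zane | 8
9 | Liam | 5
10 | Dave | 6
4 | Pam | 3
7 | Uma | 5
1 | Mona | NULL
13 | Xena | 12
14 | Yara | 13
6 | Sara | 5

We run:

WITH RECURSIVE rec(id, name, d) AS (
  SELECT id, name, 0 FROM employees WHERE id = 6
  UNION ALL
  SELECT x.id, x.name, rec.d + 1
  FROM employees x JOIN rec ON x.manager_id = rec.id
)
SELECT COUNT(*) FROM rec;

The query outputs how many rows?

4

Base: id=6 (Sara) at d 0.
Iteration 1: rows with manager_id in {6} -> Alice (id 8, d 1), Dave (id 10, d 1).
Iteration 2: rows with manager_id in {8,10} -> Zane (id 11, d 2).
Iteration 3: no rows with manager_id in {11}; recursion stops.
Total rows emitted: 4.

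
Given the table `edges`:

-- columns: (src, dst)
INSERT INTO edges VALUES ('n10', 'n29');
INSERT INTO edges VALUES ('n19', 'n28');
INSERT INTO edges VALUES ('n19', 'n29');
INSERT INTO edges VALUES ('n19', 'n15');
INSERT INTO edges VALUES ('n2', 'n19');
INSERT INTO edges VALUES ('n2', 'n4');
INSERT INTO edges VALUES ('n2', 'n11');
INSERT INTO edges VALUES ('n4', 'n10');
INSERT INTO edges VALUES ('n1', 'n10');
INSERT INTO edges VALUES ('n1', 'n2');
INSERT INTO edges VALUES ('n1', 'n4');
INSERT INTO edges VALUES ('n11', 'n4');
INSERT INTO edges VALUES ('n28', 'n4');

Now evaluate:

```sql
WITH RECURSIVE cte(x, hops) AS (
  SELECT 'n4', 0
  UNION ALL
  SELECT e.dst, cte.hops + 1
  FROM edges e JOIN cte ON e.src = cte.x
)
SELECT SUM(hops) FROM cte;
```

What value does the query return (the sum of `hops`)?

3

Base: (n4, hops=0).
Iteration 1: edges from {n4} -> (n10, hops=1).
Iteration 2: edges from {n10} -> (n29, hops=2).
Iteration 3: no outgoing edges from {n29}; recursion stops.
SUM(hops) = 0 + 1 + 2 = 3.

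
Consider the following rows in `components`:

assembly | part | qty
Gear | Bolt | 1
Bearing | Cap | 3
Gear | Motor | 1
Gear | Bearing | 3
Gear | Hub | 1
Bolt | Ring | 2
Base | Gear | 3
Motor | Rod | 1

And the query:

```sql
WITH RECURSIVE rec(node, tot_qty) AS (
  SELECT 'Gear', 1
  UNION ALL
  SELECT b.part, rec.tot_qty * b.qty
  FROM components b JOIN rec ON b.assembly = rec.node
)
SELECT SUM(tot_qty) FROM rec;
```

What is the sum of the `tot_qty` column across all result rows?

19

Base: (Gear, tot_qty=1).
Iteration 1: components of {Gear} -> Bearing = 1*3 = 3, Bolt = 1*1 = 1, Hub = 1*1 = 1, Motor = 1*1 = 1.
Iteration 2: components of {Bearing,Bolt,Hub,Motor} -> Cap = 3*3 = 9, Ring = 1*2 = 2, Rod = 1*1 = 1.
Iteration 3: no further components; recursion stops.
SUM(tot_qty) = 1 + 1 + 1 + 1 + 3 + 1 + 2 + 9 = 19.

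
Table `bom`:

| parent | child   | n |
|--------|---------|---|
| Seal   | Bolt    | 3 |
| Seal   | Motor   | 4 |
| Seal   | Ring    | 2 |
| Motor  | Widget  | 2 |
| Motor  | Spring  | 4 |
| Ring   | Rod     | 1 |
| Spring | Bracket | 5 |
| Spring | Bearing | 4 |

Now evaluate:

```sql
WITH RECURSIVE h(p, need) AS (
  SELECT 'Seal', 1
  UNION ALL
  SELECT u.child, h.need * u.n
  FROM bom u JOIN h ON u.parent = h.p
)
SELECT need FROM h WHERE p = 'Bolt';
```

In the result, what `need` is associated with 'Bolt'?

Base: (Seal, need=1).
Iteration 1: components of {Seal} -> Bolt = 1*3 = 3, Motor = 1*4 = 4, Ring = 1*2 = 2.
Iteration 2: components of {Bolt,Motor,Ring} -> Rod = 2*1 = 2, Spring = 4*4 = 16, Widget = 4*2 = 8.
Iteration 3: components of {Rod,Spring,Widget} -> Bearing = 16*4 = 64, Bracket = 16*5 = 80.
Iteration 4: no further components; recursion stops.

3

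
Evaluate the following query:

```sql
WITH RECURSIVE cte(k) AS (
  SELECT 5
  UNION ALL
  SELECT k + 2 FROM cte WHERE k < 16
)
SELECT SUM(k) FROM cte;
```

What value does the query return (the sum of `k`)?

77

Base: k=5.
Iteration 1: 5 < 16 holds -> k = 5 + 2 = 7.
Iteration 2: 7 < 16 holds -> k = 7 + 2 = 9.
Iteration 3: 9 < 16 holds -> k = 9 + 2 = 11.
Iteration 4: 11 < 16 holds -> k = 11 + 2 = 13.
Iteration 5: 13 < 16 holds -> k = 13 + 2 = 15.
Iteration 6: 15 < 16 holds -> k = 15 + 2 = 17.
Iteration 7: 17 < 16 fails; recursion stops.
SUM(k) = 5 + 7 + 9 + 11 + 13 + 15 + 17 = 77.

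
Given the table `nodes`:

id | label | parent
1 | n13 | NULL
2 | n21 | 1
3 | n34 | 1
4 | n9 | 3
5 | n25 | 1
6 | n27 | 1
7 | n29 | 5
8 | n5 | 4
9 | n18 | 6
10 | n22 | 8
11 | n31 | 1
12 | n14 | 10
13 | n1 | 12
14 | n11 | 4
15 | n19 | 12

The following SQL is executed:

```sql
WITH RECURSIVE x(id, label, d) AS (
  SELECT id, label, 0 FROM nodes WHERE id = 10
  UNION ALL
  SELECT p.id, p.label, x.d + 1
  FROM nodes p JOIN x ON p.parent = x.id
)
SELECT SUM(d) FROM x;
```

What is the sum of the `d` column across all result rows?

Base: id=10 (n22) at d 0.
Iteration 1: rows with parent in {10} -> n14 (id 12, d 1).
Iteration 2: rows with parent in {12} -> n1 (id 13, d 2), n19 (id 15, d 2).
Iteration 3: no rows with parent in {13,15}; recursion stops.
SUM(d) = 0 + 1 + 2 + 2 = 5.

5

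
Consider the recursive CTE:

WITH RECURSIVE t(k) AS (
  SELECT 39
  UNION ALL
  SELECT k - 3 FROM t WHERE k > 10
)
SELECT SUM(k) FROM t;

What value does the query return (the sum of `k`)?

264

Base: k=39.
Iteration 1: 39 > 10 holds -> k = 39 - 3 = 36.
Iteration 2: 36 > 10 holds -> k = 36 - 3 = 33.
Iteration 3: 33 > 10 holds -> k = 33 - 3 = 30.
Iteration 4: 30 > 10 holds -> k = 30 - 3 = 27.
Iteration 5: 27 > 10 holds -> k = 27 - 3 = 24.
Iteration 6: 24 > 10 holds -> k = 24 - 3 = 21.
Iteration 7: 21 > 10 holds -> k = 21 - 3 = 18.
Iteration 8: 18 > 10 holds -> k = 18 - 3 = 15.
Iteration 9: 15 > 10 holds -> k = 15 - 3 = 12.
Iteration 10: 12 > 10 holds -> k = 12 - 3 = 9.
Iteration 11: 9 > 10 fails; recursion stops.
SUM(k) = 39 + 36 + 33 + 30 + 27 + 24 + 21 + 18 + 15 + 12 + 9 = 264.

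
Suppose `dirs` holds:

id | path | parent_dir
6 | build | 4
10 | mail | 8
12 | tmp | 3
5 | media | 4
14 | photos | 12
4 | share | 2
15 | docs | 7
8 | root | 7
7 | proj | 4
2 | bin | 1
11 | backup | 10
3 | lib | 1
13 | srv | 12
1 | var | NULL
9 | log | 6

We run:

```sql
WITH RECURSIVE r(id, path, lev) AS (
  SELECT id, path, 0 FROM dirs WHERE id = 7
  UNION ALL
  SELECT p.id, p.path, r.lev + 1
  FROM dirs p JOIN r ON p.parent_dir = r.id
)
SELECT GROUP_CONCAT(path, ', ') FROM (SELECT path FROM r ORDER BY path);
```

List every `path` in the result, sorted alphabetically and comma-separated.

backup, docs, mail, proj, root

Base: id=7 (proj) at lev 0.
Iteration 1: rows with parent_dir in {7} -> root (id 8, lev 1), docs (id 15, lev 1).
Iteration 2: rows with parent_dir in {8,15} -> mail (id 10, lev 2).
Iteration 3: rows with parent_dir in {10} -> backup (id 11, lev 3).
Iteration 4: no rows with parent_dir in {11}; recursion stops.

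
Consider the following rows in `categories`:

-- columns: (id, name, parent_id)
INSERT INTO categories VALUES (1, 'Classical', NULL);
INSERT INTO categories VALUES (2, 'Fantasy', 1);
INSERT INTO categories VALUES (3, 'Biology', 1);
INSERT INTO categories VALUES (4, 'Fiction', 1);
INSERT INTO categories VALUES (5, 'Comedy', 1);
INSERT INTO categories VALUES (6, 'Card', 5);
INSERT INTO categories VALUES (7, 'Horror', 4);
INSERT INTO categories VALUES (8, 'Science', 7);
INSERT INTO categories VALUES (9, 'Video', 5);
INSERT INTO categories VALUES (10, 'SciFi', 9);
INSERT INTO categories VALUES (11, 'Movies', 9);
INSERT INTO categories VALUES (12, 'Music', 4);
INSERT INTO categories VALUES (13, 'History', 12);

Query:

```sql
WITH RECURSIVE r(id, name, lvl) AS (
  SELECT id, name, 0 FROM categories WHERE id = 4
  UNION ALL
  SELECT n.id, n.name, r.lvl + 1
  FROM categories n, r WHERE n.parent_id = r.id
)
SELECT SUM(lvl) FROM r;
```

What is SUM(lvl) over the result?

6

Base: id=4 (Fiction) at lvl 0.
Iteration 1: rows with parent_id in {4} -> Horror (id 7, lvl 1), Music (id 12, lvl 1).
Iteration 2: rows with parent_id in {7,12} -> Science (id 8, lvl 2), History (id 13, lvl 2).
Iteration 3: no rows with parent_id in {8,13}; recursion stops.
SUM(lvl) = 0 + 1 + 1 + 2 + 2 = 6.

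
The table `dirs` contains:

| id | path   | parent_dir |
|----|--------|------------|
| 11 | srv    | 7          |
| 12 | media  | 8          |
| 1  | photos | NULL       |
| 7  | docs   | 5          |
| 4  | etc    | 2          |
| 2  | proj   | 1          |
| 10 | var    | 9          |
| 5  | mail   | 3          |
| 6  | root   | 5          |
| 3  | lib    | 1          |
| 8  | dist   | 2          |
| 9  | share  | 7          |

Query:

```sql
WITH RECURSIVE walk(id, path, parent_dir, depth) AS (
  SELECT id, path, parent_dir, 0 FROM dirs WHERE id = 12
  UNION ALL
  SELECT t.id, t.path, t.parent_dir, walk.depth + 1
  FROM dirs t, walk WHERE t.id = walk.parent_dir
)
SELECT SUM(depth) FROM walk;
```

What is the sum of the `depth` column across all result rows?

6

Base: id=12 (media), parent_dir=8, depth 0.
Iteration 1: join on id=8 -> dist (id 8, parent_dir=2, depth 1).
Iteration 2: join on id=2 -> proj (id 2, parent_dir=1, depth 2).
Iteration 3: join on id=1 -> photos (id 1, parent_dir=NULL, depth 3).
Iteration 4: parent_dir is NULL; no match; recursion stops.
SUM(depth) = 0 + 1 + 2 + 3 = 6.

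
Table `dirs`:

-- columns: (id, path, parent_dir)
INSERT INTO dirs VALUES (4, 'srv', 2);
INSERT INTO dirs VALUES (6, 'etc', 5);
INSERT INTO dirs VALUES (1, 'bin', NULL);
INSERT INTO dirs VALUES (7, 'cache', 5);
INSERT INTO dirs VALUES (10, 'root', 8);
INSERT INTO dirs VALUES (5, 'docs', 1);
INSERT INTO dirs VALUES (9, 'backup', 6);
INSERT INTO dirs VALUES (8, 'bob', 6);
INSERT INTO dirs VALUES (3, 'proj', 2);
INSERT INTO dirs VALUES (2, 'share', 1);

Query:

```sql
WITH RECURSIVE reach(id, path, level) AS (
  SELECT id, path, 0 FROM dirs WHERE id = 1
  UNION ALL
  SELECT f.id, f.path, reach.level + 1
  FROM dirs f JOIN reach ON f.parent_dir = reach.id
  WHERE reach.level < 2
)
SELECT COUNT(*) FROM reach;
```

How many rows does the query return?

7

Base: id=1 (bin) at level 0.
Iteration 1: rows with parent_dir in {1} -> share (id 2, level 1), docs (id 5, level 1).
Iteration 2: rows with parent_dir in {2,5} -> proj (id 3, level 2), srv (id 4, level 2), etc (id 6, level 2), cache (id 7, level 2).
Iteration 3: level < 2 fails for all current rows; recursion stops.
Total rows emitted: 7.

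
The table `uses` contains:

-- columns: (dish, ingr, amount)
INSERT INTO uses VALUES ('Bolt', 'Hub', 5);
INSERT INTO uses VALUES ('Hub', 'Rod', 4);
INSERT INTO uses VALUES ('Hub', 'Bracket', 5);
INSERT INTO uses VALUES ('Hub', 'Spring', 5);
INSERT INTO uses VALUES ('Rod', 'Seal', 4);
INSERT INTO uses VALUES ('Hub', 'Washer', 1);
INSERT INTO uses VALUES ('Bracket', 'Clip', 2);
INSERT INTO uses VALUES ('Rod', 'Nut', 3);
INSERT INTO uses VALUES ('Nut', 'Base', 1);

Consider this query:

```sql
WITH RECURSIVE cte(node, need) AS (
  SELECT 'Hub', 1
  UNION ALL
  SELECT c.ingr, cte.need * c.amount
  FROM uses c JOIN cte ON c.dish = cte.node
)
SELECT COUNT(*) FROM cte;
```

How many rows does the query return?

9

Base: (Hub, need=1).
Iteration 1: components of {Hub} -> Bracket = 1*5 = 5, Rod = 1*4 = 4, Spring = 1*5 = 5, Washer = 1*1 = 1.
Iteration 2: components of {Bracket,Rod,Spring,Washer} -> Clip = 5*2 = 10, Nut = 4*3 = 12, Seal = 4*4 = 16.
Iteration 3: components of {Clip,Nut,Seal} -> Base = 12*1 = 12.
Iteration 4: no further components; recursion stops.
Total rows emitted: 9.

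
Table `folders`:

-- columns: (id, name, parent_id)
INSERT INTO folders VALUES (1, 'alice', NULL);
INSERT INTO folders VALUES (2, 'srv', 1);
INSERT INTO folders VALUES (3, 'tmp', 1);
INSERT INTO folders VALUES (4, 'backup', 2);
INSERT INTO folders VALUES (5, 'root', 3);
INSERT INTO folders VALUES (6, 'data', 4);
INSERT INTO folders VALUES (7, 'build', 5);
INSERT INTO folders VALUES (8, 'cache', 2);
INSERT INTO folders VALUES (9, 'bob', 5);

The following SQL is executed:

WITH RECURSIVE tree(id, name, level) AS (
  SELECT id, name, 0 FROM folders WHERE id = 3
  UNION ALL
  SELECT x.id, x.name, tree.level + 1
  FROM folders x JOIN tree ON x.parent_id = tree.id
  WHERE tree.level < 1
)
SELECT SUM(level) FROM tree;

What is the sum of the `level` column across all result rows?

1

Base: id=3 (tmp) at level 0.
Iteration 1: rows with parent_id in {3} -> root (id 5, level 1).
Iteration 2: level < 1 fails for all current rows; recursion stops.
SUM(level) = 0 + 1 = 1.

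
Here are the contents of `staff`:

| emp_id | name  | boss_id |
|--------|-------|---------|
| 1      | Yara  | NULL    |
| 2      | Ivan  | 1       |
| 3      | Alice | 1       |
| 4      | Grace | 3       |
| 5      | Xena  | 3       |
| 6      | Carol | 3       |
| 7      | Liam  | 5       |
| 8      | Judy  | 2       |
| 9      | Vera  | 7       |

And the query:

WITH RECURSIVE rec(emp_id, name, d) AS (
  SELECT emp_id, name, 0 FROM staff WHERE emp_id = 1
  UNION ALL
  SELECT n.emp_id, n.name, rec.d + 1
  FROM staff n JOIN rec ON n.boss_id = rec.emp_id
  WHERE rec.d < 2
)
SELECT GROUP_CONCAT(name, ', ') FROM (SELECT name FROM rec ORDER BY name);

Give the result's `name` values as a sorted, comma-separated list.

Alice, Carol, Grace, Ivan, Judy, Xena, Yara

Base: emp_id=1 (Yara) at d 0.
Iteration 1: rows with boss_id in {1} -> Ivan (id 2, d 1), Alice (id 3, d 1).
Iteration 2: rows with boss_id in {2,3} -> Grace (id 4, d 2), Xena (id 5, d 2), Carol (id 6, d 2), Judy (id 8, d 2).
Iteration 3: d < 2 fails for all current rows; recursion stops.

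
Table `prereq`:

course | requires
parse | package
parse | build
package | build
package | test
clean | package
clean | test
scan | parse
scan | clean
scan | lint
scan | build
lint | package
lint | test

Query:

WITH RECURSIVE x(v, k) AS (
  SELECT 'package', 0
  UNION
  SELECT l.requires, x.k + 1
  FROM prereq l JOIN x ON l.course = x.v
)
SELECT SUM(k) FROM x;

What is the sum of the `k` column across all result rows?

Base: (package, k=0).
Iteration 1: edges from {package} -> (build, k=1), (test, k=1).
Iteration 2: no outgoing edges from {build,test}; recursion stops.
SUM(k) = 0 + 1 + 1 = 2.

2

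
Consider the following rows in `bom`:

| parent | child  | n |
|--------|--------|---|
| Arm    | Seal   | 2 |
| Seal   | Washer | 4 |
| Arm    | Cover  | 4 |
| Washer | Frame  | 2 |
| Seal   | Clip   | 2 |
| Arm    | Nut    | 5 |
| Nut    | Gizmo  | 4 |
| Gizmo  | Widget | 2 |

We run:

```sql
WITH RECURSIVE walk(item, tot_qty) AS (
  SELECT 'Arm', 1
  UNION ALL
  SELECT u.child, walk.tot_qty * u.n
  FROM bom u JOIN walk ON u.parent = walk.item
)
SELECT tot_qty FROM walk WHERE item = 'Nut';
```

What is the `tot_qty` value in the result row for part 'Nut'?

5

Base: (Arm, tot_qty=1).
Iteration 1: components of {Arm} -> Cover = 1*4 = 4, Nut = 1*5 = 5, Seal = 1*2 = 2.
Iteration 2: components of {Cover,Nut,Seal} -> Clip = 2*2 = 4, Gizmo = 5*4 = 20, Washer = 2*4 = 8.
Iteration 3: components of {Clip,Gizmo,Washer} -> Frame = 8*2 = 16, Widget = 20*2 = 40.
Iteration 4: no further components; recursion stops.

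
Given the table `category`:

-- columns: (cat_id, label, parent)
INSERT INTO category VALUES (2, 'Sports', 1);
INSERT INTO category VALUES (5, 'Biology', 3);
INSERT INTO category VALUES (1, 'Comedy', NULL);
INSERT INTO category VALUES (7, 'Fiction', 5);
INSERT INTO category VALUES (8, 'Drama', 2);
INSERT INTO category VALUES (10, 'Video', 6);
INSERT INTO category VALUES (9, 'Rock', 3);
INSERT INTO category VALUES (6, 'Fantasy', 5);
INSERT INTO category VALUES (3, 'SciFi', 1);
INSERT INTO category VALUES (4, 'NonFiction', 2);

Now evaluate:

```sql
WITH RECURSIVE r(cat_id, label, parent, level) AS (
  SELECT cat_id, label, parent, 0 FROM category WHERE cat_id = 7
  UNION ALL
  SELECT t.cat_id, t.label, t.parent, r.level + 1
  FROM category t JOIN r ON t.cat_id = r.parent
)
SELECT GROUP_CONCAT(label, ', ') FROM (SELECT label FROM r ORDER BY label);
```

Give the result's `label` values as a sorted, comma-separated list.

Biology, Comedy, Fiction, SciFi

Base: cat_id=7 (Fiction), parent=5, level 0.
Iteration 1: join on cat_id=5 -> Biology (id 5, parent=3, level 1).
Iteration 2: join on cat_id=3 -> SciFi (id 3, parent=1, level 2).
Iteration 3: join on cat_id=1 -> Comedy (id 1, parent=NULL, level 3).
Iteration 4: parent is NULL; no match; recursion stops.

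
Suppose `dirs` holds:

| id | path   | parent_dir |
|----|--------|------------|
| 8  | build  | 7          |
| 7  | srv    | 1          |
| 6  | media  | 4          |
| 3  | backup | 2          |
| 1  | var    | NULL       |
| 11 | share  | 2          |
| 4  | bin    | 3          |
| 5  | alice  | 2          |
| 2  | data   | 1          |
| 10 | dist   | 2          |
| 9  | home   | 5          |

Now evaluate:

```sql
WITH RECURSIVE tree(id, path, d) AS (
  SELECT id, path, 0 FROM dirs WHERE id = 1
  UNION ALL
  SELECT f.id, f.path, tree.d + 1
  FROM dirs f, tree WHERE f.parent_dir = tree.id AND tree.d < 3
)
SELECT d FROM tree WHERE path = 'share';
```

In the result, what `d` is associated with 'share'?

Base: id=1 (var) at d 0.
Iteration 1: rows with parent_dir in {1} -> data (id 2, d 1), srv (id 7, d 1).
Iteration 2: rows with parent_dir in {2,7} -> backup (id 3, d 2), alice (id 5, d 2), build (id 8, d 2), dist (id 10, d 2), share (id 11, d 2).
Iteration 3: rows with parent_dir in {3,5,8,10,11} -> bin (id 4, d 3), home (id 9, d 3).
Iteration 4: d < 3 fails for all current rows; recursion stops.

2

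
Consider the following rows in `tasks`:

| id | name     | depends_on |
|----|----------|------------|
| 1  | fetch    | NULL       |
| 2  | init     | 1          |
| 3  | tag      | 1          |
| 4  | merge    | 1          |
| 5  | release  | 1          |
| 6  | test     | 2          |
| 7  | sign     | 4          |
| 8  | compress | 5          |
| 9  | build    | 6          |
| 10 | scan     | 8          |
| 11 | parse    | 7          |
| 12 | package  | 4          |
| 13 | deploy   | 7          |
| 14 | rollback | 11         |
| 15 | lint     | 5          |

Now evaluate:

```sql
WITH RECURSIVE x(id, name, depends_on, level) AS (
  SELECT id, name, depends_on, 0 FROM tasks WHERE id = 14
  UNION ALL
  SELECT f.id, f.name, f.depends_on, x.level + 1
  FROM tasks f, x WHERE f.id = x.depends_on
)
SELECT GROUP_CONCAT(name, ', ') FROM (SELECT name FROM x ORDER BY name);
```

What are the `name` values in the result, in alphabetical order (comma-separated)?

fetch, merge, parse, rollback, sign

Base: id=14 (rollback), depends_on=11, level 0.
Iteration 1: join on id=11 -> parse (id 11, depends_on=7, level 1).
Iteration 2: join on id=7 -> sign (id 7, depends_on=4, level 2).
Iteration 3: join on id=4 -> merge (id 4, depends_on=1, level 3).
Iteration 4: join on id=1 -> fetch (id 1, depends_on=NULL, level 4).
Iteration 5: depends_on is NULL; no match; recursion stops.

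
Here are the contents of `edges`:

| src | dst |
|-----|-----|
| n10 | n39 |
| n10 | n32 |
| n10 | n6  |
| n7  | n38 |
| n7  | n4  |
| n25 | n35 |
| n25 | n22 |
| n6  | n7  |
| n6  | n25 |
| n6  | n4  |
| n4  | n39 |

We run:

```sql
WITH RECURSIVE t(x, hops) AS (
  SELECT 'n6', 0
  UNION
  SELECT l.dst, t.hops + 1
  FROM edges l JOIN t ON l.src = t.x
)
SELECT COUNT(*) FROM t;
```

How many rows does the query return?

Base: (n6, hops=0).
Iteration 1: edges from {n6} -> (n25, hops=1), (n4, hops=1), (n7, hops=1).
Iteration 2: edges from {n25,n4,n7} -> (n22, hops=2), (n35, hops=2), (n38, hops=2), (n39, hops=2), (n4, hops=2).
Iteration 3: edges from {n22,n35,n38,n39,n4} -> (n39, hops=3).
Iteration 4: no outgoing edges from {n39}; recursion stops.
Total rows emitted: 10.

10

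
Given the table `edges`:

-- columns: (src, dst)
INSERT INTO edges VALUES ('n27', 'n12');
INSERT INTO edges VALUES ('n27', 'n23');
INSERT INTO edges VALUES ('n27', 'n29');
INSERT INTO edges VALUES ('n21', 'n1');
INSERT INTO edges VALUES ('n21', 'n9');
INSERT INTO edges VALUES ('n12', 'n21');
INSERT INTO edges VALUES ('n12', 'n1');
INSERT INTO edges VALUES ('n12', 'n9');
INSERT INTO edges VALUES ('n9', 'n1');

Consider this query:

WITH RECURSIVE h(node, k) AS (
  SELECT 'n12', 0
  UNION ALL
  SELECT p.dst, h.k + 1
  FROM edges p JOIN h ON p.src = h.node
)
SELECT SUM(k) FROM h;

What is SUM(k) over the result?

Base: (n12, k=0).
Iteration 1: edges from {n12} -> (n1, k=1), (n21, k=1), (n9, k=1).
Iteration 2: edges from {n1,n21,n9} -> (n1, k=2) x2, (n9, k=2). [UNION ALL keeps all 3 new rows, including repeats]
Iteration 3: edges from {n1,n9} -> (n1, k=3).
Iteration 4: no outgoing edges from {n1}; recursion stops.
SUM(k) = 0 + 1 + 1 + 1 + 2 + 2 + 2 + 3 = 12.

12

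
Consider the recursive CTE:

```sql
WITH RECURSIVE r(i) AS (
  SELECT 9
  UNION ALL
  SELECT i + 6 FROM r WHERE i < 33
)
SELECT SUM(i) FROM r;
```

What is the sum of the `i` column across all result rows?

105

Base: i=9.
Iteration 1: 9 < 33 holds -> i = 9 + 6 = 15.
Iteration 2: 15 < 33 holds -> i = 15 + 6 = 21.
Iteration 3: 21 < 33 holds -> i = 21 + 6 = 27.
Iteration 4: 27 < 33 holds -> i = 27 + 6 = 33.
Iteration 5: 33 < 33 fails; recursion stops.
SUM(i) = 9 + 15 + 21 + 27 + 33 = 105.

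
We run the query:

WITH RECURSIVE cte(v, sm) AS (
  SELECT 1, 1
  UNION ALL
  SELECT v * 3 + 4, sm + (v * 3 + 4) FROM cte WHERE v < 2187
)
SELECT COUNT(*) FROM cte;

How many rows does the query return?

Base: v=1, sm=1.
Iteration 1: 1 < 2187 holds -> v = 1 * 3 + 4 = 7, sm = 1 + 7 = 8.
Iteration 2: 7 < 2187 holds -> v = 7 * 3 + 4 = 25, sm = 8 + 25 = 33.
Iteration 3: 25 < 2187 holds -> v = 25 * 3 + 4 = 79, sm = 33 + 79 = 112.
Iteration 4: 79 < 2187 holds -> v = 79 * 3 + 4 = 241, sm = 112 + 241 = 353.
Iteration 5: 241 < 2187 holds -> v = 241 * 3 + 4 = 727, sm = 353 + 727 = 1080.
Iteration 6: 727 < 2187 holds -> v = 727 * 3 + 4 = 2185, sm = 1080 + 2185 = 3265.
Iteration 7: 2185 < 2187 holds -> v = 2185 * 3 + 4 = 6559, sm = 3265 + 6559 = 9824.
Iteration 8: 6559 < 2187 fails; recursion stops.
Total rows emitted: 8.

8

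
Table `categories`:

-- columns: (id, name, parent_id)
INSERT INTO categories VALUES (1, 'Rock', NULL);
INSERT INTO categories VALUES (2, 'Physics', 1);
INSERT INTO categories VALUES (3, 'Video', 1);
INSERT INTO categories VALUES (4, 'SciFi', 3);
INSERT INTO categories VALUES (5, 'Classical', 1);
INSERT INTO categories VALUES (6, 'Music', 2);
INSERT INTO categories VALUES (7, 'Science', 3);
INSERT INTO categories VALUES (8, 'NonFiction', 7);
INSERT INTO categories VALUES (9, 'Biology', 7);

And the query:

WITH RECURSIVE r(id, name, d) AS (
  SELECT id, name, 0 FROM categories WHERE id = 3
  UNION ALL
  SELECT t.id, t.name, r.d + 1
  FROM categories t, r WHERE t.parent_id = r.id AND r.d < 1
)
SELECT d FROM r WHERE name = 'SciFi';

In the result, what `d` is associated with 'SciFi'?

Base: id=3 (Video) at d 0.
Iteration 1: rows with parent_id in {3} -> SciFi (id 4, d 1), Science (id 7, d 1).
Iteration 2: d < 1 fails for all current rows; recursion stops.

1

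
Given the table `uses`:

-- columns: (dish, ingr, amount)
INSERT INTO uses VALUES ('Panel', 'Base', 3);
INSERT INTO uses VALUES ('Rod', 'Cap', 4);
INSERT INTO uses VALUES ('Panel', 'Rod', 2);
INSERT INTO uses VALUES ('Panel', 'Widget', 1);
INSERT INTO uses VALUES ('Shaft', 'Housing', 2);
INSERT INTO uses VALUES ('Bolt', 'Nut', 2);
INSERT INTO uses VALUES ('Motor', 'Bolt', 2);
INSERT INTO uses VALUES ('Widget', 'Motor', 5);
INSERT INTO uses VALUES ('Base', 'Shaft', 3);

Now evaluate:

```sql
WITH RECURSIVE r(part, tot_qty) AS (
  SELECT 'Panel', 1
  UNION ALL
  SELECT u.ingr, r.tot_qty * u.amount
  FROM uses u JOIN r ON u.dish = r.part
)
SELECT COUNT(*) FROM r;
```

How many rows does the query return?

10

Base: (Panel, tot_qty=1).
Iteration 1: components of {Panel} -> Base = 1*3 = 3, Rod = 1*2 = 2, Widget = 1*1 = 1.
Iteration 2: components of {Base,Rod,Widget} -> Cap = 2*4 = 8, Motor = 1*5 = 5, Shaft = 3*3 = 9.
Iteration 3: components of {Cap,Motor,Shaft} -> Bolt = 5*2 = 10, Housing = 9*2 = 18.
Iteration 4: components of {Bolt,Housing} -> Nut = 10*2 = 20.
Iteration 5: no further components; recursion stops.
Total rows emitted: 10.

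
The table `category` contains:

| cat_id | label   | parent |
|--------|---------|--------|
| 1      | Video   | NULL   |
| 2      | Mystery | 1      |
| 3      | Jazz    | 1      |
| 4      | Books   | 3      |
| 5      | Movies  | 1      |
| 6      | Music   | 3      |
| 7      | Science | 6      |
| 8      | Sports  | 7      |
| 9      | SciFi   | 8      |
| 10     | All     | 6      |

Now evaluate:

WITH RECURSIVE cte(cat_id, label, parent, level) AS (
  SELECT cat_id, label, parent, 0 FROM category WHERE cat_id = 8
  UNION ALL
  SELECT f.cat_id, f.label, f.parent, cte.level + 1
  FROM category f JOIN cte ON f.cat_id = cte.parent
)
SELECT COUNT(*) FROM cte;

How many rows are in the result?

5

Base: cat_id=8 (Sports), parent=7, level 0.
Iteration 1: join on cat_id=7 -> Science (id 7, parent=6, level 1).
Iteration 2: join on cat_id=6 -> Music (id 6, parent=3, level 2).
Iteration 3: join on cat_id=3 -> Jazz (id 3, parent=1, level 3).
Iteration 4: join on cat_id=1 -> Video (id 1, parent=NULL, level 4).
Iteration 5: parent is NULL; no match; recursion stops.
Total rows emitted: 5.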